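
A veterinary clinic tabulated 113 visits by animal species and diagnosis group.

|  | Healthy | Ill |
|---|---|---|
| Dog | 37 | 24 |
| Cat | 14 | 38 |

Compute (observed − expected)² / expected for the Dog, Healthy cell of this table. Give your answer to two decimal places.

Row total (Dog) = 61; column total (Healthy) = 51; N = 113.
Expected count E = 61 × 51 / 113 = 27.531.
Contribution = (O − E)²/E = (37 − 27.531)² / 27.531 = 3.26.

3.26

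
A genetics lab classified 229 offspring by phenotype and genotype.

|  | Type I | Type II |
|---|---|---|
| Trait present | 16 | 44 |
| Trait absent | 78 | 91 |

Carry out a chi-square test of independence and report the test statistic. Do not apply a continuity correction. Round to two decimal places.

6.95

Row totals: 60, 169. Column totals: 94, 135. Grand total N = 229.
Expected counts (row total × column total / N):
  Trait present, Type I: 60×94/229 = 24.629
  Trait present, Type II: 60×135/229 = 35.371
  Trait absent, Type I: 169×94/229 = 69.371
  Trait absent, Type II: 169×135/229 = 99.629
Contributions (O − E)²/E:
  (16 − 24.629)²/24.629 = 3.0233
  (44 − 35.371)²/35.371 = 2.1051
  (78 − 69.371)²/69.371 = 1.0734
  (91 − 99.629)²/99.629 = 0.7474
χ² = 3.0233 + 2.1051 + 1.0734 + 0.7474 = 6.95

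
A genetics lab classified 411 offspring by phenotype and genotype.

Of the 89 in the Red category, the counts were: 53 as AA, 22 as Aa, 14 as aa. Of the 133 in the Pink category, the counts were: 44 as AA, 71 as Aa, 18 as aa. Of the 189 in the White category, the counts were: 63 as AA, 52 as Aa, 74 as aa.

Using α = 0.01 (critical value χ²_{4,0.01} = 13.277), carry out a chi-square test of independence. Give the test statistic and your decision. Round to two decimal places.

55.14; reject H₀

Row totals: 89, 133, 189. Column totals: 160, 145, 106. Grand total N = 411.
Expected counts (row total × column total / N):
  Red, AA: 89×160/411 = 34.6472
  Red, Aa: 89×145/411 = 31.3990
  Red, aa: 89×106/411 = 22.9538
  Pink, AA: 133×160/411 = 51.7762
  Pink, Aa: 133×145/411 = 46.9221
  Pink, aa: 133×106/411 = 34.3017
  White, AA: 189×160/411 = 73.5766
  White, Aa: 189×145/411 = 66.6788
  White, aa: 189×106/411 = 48.7445
Contributions (O − E)²/E:
  (53 − 34.6472)²/34.6472 = 9.7216
  (22 − 31.3990)²/31.3990 = 2.8135
  (14 − 22.9538)²/22.9538 = 3.4927
  (44 − 51.7762)²/51.7762 = 1.1679
  (71 − 46.9221)²/46.9221 = 12.3555
  (18 − 34.3017)²/34.3017 = 7.7473
  (63 − 73.5766)²/73.5766 = 1.5204
  (52 − 66.6788)²/66.6788 = 3.2314
  (74 − 48.7445)²/48.7445 = 13.0854
χ² = 9.7216 + 2.8135 + 3.4927 + 1.1679 + 12.3555 + 7.7473 + 1.5204 + 3.2314 + 13.0854 = 55.14
df = (3−1)(3−1) = 4. Since 55.14 > 13.277, reject the null hypothesis of independence at α = 0.01.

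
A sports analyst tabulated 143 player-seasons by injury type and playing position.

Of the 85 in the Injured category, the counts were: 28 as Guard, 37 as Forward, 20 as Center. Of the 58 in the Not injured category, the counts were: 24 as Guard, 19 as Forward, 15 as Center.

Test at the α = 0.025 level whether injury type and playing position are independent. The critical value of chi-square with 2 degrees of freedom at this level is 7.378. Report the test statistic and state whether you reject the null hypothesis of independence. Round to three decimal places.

Row totals: 85, 58. Column totals: 52, 56, 35. Grand total N = 143.
Expected counts (row total × column total / N):
  Injured, Guard: 85×52/143 = 30.9091
  Injured, Forward: 85×56/143 = 33.2867
  Injured, Center: 85×35/143 = 20.8042
  Not injured, Guard: 58×52/143 = 21.0909
  Not injured, Forward: 58×56/143 = 22.7133
  Not injured, Center: 58×35/143 = 14.1958
Contributions (O − E)²/E:
  (28 − 30.9091)²/30.9091 = 0.2738
  (37 − 33.2867)²/33.2867 = 0.4142
  (20 − 20.8042)²/20.8042 = 0.0311
  (24 − 21.0909)²/21.0909 = 0.4013
  (19 − 22.7133)²/22.7133 = 0.6071
  (15 − 14.1958)²/14.1958 = 0.0456
χ² = 0.2738 + 0.4142 + 0.0311 + 0.4013 + 0.6071 + 0.0456 = 1.773
df = (2−1)(3−1) = 2. Since 1.773 < 7.378, fail to reject the null hypothesis of independence at α = 0.025.

1.773; fail to reject H₀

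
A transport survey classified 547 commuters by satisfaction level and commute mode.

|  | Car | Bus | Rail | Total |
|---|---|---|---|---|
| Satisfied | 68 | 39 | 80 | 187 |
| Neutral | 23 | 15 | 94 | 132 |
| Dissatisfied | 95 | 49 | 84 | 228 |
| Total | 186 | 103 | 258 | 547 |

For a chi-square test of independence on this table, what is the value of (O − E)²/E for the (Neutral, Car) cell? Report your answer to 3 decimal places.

10.671

Row total (Neutral) = 132; column total (Car) = 186; N = 547.
Expected count E = 132 × 186 / 547 = 44.8848.
Contribution = (O − E)²/E = (23 − 44.8848)² / 44.8848 = 10.671.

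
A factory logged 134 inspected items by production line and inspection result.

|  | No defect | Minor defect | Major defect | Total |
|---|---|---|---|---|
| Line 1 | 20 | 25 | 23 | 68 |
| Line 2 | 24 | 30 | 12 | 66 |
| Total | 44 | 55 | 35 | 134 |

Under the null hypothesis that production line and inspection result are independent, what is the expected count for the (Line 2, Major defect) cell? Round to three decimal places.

Row total (Line 2) = 66; column total (Major defect) = 35; grand total N = 134.
Expected count = (row total × column total) / N = 66 × 35 / 134 = 17.239.

17.239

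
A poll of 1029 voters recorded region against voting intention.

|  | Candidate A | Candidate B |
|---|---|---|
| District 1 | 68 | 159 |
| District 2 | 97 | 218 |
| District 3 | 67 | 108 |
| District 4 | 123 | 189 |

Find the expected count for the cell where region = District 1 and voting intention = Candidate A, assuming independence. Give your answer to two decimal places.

Row total (District 1) = 227; column total (Candidate A) = 355; grand total N = 1029.
Expected count = (row total × column total) / N = 227 × 355 / 1029 = 78.31.

78.31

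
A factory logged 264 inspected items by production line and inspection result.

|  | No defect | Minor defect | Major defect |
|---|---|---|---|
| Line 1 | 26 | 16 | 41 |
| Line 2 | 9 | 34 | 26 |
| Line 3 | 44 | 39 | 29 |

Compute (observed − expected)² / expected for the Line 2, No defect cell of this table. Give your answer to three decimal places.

6.571

Row total (Line 2) = 69; column total (No defect) = 79; N = 264.
Expected count E = 69 × 79 / 264 = 20.64773.
Contribution = (O − E)²/E = (9 − 20.64773)² / 20.64773 = 6.571.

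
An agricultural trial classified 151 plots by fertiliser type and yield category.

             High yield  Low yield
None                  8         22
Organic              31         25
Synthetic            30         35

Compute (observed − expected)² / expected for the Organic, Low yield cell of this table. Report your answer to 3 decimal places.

Row total (Organic) = 56; column total (Low yield) = 82; N = 151.
Expected count E = 56 × 82 / 151 = 30.4106.
Contribution = (O − E)²/E = (25 − 30.4106)² / 30.4106 = 0.963.

0.963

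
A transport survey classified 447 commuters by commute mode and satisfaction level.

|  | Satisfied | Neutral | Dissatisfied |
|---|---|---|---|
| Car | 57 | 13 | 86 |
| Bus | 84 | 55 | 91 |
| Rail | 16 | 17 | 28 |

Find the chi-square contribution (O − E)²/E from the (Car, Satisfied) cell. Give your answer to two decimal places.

Row total (Car) = 156; column total (Satisfied) = 157; N = 447.
Expected count E = 156 × 157 / 447 = 54.792.
Contribution = (O − E)²/E = (57 − 54.792)² / 54.792 = 0.09.

0.09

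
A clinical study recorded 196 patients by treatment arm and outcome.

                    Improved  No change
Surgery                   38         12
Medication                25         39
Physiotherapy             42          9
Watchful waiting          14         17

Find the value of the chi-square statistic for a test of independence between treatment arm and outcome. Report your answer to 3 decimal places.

Row totals: 50, 64, 51, 31. Column totals: 119, 77. Grand total N = 196.
Expected counts (row total × column total / N):
  Surgery, Improved: 50×119/196 = 30.3571
  Surgery, No change: 50×77/196 = 19.6429
  Medication, Improved: 64×119/196 = 38.8571
  Medication, No change: 64×77/196 = 25.1429
  Physiotherapy, Improved: 51×119/196 = 30.9643
  Physiotherapy, No change: 51×77/196 = 20.0357
  Watchful waiting, Improved: 31×119/196 = 18.8214
  Watchful waiting, No change: 31×77/196 = 12.1786
Contributions (O − E)²/E:
  (38 − 30.3571)²/30.3571 = 1.9242
  (12 − 19.6429)²/19.6429 = 2.9738
  (25 − 38.8571)²/38.8571 = 4.9417
  (39 − 25.1429)²/25.1429 = 7.6371
  (42 − 30.9643)²/30.9643 = 3.9331
  (9 − 20.0357)²/20.0357 = 6.0785
  (14 − 18.8214)²/18.8214 = 1.2351
  (17 − 12.1786)²/12.1786 = 1.9087
χ² = 1.9242 + 2.9738 + 4.9417 + 7.6371 + 3.9331 + 6.0785 + 1.2351 + 1.9087 = 30.632

30.632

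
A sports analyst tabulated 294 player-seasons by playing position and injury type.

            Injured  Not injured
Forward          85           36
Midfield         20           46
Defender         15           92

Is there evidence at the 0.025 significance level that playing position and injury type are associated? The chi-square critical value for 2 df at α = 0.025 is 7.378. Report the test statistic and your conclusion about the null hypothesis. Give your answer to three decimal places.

78.217; reject H₀

Row totals: 121, 66, 107. Column totals: 120, 174. Grand total N = 294.
Expected counts (row total × column total / N):
  Forward, Injured: 121×120/294 = 49.3878
  Forward, Not injured: 121×174/294 = 71.6122
  Midfield, Injured: 66×120/294 = 26.9388
  Midfield, Not injured: 66×174/294 = 39.0612
  Defender, Injured: 107×120/294 = 43.6735
  Defender, Not injured: 107×174/294 = 63.3265
Contributions (O − E)²/E:
  (85 − 49.3878)²/49.3878 = 25.6790
  (36 − 71.6122)²/71.6122 = 17.7097
  (20 − 26.9388)²/26.9388 = 1.7873
  (46 − 39.0612)²/39.0612 = 1.2326
  (15 − 43.6735)²/43.6735 = 18.8254
  (92 − 63.3265)²/63.3265 = 12.9830
χ² = 25.6790 + 17.7097 + 1.7873 + 1.2326 + 18.8254 + 12.9830 = 78.217
df = (3−1)(2−1) = 2. Since 78.217 > 7.378, reject the null hypothesis of independence at α = 0.025.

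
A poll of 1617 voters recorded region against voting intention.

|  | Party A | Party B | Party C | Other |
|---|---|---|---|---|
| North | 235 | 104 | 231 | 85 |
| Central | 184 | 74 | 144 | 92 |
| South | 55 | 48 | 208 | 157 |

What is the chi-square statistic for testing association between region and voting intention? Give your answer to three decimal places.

Row totals: 655, 494, 468. Column totals: 474, 226, 583, 334. Grand total N = 1617.
Expected counts (row total × column total / N):
  North, Party A: 655×474/1617 = 192.0037
  North, Party B: 655×226/1617 = 91.5461
  North, Party C: 655×583/1617 = 236.1565
  North, Other: 655×334/1617 = 135.2938
  Central, Party A: 494×474/1617 = 144.8089
  Central, Party B: 494×226/1617 = 69.0439
  Central, Party C: 494×583/1617 = 178.1088
  Central, Other: 494×334/1617 = 102.0383
  South, Party A: 468×474/1617 = 137.1874
  South, Party B: 468×226/1617 = 65.4100
  South, Party C: 468×583/1617 = 168.7347
  South, Other: 468×334/1617 = 96.6679
Contributions (O − E)²/E:
  (235 − 192.0037)²/192.0037 = 9.6284
  (104 − 91.5461)²/91.5461 = 1.6942
  (231 − 236.1565)²/236.1565 = 0.1126
  (85 − 135.2938)²/135.2938 = 18.6961
  (184 − 144.8089)²/144.8089 = 10.6067
  (74 − 69.0439)²/69.0439 = 0.3558
  (144 − 178.1088)²/178.1088 = 6.5320
  (92 − 102.0383)²/102.0383 = 0.9875
  (55 − 137.1874)²/137.1874 = 49.2375
  (48 − 65.4100)²/65.4100 = 4.6340
  (208 − 168.7347)²/168.7347 = 9.1372
  (157 − 96.6679)²/96.6679 = 37.6543
χ² = 9.6284 + 1.6942 + 0.1126 + 18.6961 + 10.6067 + 0.3558 + 6.5320 + 0.9875 + 49.2375 + 4.6340 + 9.1372 + 37.6543 = 149.276

149.276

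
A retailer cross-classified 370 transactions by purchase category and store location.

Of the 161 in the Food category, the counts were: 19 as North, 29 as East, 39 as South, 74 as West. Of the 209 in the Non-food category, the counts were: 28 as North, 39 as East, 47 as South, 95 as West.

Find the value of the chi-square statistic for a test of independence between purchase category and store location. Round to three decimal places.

Row totals: 161, 209. Column totals: 47, 68, 86, 169. Grand total N = 370.
Expected counts (row total × column total / N):
  Food, North: 161×47/370 = 20.4514
  Food, East: 161×68/370 = 29.5892
  Food, South: 161×86/370 = 37.4216
  Food, West: 161×169/370 = 73.5378
  Non-food, North: 209×47/370 = 26.5486
  Non-food, East: 209×68/370 = 38.4108
  Non-food, South: 209×86/370 = 48.5784
  Non-food, West: 209×169/370 = 95.4622
Contributions (O − E)²/E:
  (19 − 20.4514)²/20.4514 = 0.1030
  (29 − 29.5892)²/29.5892 = 0.0117
  (39 − 37.4216)²/37.4216 = 0.0666
  (74 − 73.5378)²/73.5378 = 0.0029
  (28 − 26.5486)²/26.5486 = 0.0793
  (39 − 38.4108)²/38.4108 = 0.0090
  (47 − 48.5784)²/48.5784 = 0.0513
  (95 − 95.4622)²/95.4622 = 0.0022
χ² = 0.1030 + 0.0117 + 0.0666 + 0.0029 + 0.0793 + 0.0090 + 0.0513 + 0.0022 = 0.326

0.326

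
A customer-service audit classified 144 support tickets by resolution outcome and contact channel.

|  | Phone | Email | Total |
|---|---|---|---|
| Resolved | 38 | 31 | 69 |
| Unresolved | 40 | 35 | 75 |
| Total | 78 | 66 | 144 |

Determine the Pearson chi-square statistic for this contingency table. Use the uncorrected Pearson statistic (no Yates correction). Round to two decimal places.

Grand total N = 144.
Expected counts (row total × column total / N):
  Resolved, Phone: 69×78/144 = 37.375
  Resolved, Email: 69×66/144 = 31.625
  Unresolved, Phone: 75×78/144 = 40.625
  Unresolved, Email: 75×66/144 = 34.375
Contributions (O − E)²/E:
  (38 − 37.375)²/37.375 = 0.0105
  (31 − 31.625)²/31.625 = 0.0124
  (40 − 40.625)²/40.625 = 0.0096
  (35 − 34.375)²/34.375 = 0.0114
χ² = 0.0105 + 0.0124 + 0.0096 + 0.0114 = 0.04

0.04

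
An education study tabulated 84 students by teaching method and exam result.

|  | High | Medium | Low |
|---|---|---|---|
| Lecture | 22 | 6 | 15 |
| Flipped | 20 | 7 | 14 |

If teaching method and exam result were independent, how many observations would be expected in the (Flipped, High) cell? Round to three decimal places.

20.500

Row total (Flipped) = 41; column total (High) = 42; grand total N = 84.
Expected count = (row total × column total) / N = 41 × 42 / 84 = 20.500.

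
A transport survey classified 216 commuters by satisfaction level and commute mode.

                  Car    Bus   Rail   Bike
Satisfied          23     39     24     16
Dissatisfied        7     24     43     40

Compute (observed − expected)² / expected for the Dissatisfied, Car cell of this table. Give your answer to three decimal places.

Row total (Dissatisfied) = 114; column total (Car) = 30; N = 216.
Expected count E = 114 × 30 / 216 = 15.8333.
Contribution = (O − E)²/E = (7 − 15.8333)² / 15.8333 = 4.928.

4.928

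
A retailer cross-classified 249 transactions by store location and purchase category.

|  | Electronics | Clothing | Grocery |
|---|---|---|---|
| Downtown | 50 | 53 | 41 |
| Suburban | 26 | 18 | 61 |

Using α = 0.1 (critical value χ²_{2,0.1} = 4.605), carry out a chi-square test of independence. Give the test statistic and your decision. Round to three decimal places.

23.215; reject H₀

Row totals: 144, 105. Column totals: 76, 71, 102. Grand total N = 249.
Expected counts (row total × column total / N):
  Downtown, Electronics: 144×76/249 = 43.95181
  Downtown, Clothing: 144×71/249 = 41.06024
  Downtown, Grocery: 144×102/249 = 58.98795
  Suburban, Electronics: 105×76/249 = 32.04819
  Suburban, Clothing: 105×71/249 = 29.93976
  Suburban, Grocery: 105×102/249 = 43.01205
Contributions (O − E)²/E:
  (50 − 43.95181)²/43.95181 = 0.8323
  (53 − 41.06024)²/41.06024 = 3.4719
  (41 − 58.98795)²/58.98795 = 5.4853
  (26 − 32.04819)²/32.04819 = 1.1414
  (18 − 29.93976)²/29.93976 = 4.7615
  (61 − 43.01205)²/43.01205 = 7.5227
χ² = 0.8323 + 3.4719 + 5.4853 + 1.1414 + 4.7615 + 7.5227 = 23.215
df = (2−1)(3−1) = 2. Since 23.215 > 4.605, reject the null hypothesis of independence at α = 0.1.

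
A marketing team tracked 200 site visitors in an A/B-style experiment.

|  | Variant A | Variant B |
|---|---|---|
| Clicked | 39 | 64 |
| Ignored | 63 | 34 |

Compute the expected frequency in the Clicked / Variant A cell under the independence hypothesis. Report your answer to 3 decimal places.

Row total (Clicked) = 103; column total (Variant A) = 102; grand total N = 200.
Expected count = (row total × column total) / N = 103 × 102 / 200 = 52.530.

52.530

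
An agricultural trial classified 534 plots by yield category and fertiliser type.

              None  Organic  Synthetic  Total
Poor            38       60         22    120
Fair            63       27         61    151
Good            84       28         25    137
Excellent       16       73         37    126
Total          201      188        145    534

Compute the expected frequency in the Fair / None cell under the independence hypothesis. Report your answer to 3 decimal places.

Row total (Fair) = 151; column total (None) = 201; grand total N = 534.
Expected count = (row total × column total) / N = 151 × 201 / 534 = 56.837.

56.837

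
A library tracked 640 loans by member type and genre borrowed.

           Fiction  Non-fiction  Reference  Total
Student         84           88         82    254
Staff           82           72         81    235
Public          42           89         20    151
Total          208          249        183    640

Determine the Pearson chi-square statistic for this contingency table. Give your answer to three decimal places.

38.838

Grand total N = 640.
Expected counts (row total × column total / N):
  Student, Fiction: 254×208/640 = 82.5500
  Student, Non-fiction: 254×249/640 = 98.8219
  Student, Reference: 254×183/640 = 72.6281
  Staff, Fiction: 235×208/640 = 76.3750
  Staff, Non-fiction: 235×249/640 = 91.4297
  Staff, Reference: 235×183/640 = 67.1953
  Public, Fiction: 151×208/640 = 49.0750
  Public, Non-fiction: 151×249/640 = 58.7484
  Public, Reference: 151×183/640 = 43.1766
Contributions (O − E)²/E:
  (84 − 82.5500)²/82.5500 = 0.0255
  (88 − 98.8219)²/98.8219 = 1.1851
  (82 − 72.6281)²/72.6281 = 1.2093
  (82 − 76.3750)²/76.3750 = 0.4143
  (72 − 91.4297)²/91.4297 = 4.1290
  (81 − 67.1953)²/67.1953 = 2.8361
  (42 − 49.0750)²/49.0750 = 1.0200
  (89 − 58.7484)²/58.7484 = 15.5776
  (20 − 43.1766)²/43.1766 = 12.4409
χ² = 0.0255 + 1.1851 + 1.2093 + 0.4143 + 4.1290 + 2.8361 + 1.0200 + 15.5776 + 12.4409 = 38.838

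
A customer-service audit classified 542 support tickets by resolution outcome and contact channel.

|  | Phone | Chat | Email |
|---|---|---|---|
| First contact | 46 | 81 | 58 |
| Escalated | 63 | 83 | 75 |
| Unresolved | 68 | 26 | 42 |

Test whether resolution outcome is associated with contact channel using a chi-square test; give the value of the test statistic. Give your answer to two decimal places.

31.72

Row totals: 185, 221, 136. Column totals: 177, 190, 175. Grand total N = 542.
Expected counts (row total × column total / N):
  First contact, Phone: 185×177/542 = 60.415
  First contact, Chat: 185×190/542 = 64.852
  First contact, Email: 185×175/542 = 59.732
  Escalated, Phone: 221×177/542 = 72.172
  Escalated, Chat: 221×190/542 = 77.472
  Escalated, Email: 221×175/542 = 71.356
  Unresolved, Phone: 136×177/542 = 44.413
  Unresolved, Chat: 136×190/542 = 47.675
  Unresolved, Email: 136×175/542 = 43.911
Contributions (O − E)²/E:
  (46 − 60.415)²/60.415 = 3.4394
  (81 − 64.852)²/64.852 = 4.0208
  (58 − 59.732)²/59.732 = 0.0502
  (63 − 72.172)²/72.172 = 1.1656
  (83 − 77.472)²/77.472 = 0.3944
  (75 − 71.356)²/71.356 = 0.1861
  (68 − 44.413)²/44.413 = 12.5267
  (26 − 47.675)²/47.675 = 9.8543
  (42 − 43.911)²/43.911 = 0.0832
χ² = 3.4394 + 4.0208 + 0.0502 + 1.1656 + 0.3944 + 0.1861 + 12.5267 + 9.8543 + 0.0832 = 31.72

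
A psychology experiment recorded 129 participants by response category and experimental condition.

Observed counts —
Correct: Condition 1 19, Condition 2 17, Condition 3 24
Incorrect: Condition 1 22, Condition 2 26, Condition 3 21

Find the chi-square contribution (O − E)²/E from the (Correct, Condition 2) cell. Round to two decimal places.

0.45

Row total (Correct) = 60; column total (Condition 2) = 43; N = 129.
Expected count E = 60 × 43 / 129 = 20.000.
Contribution = (O − E)²/E = (17 − 20.000)² / 20.000 = 0.45.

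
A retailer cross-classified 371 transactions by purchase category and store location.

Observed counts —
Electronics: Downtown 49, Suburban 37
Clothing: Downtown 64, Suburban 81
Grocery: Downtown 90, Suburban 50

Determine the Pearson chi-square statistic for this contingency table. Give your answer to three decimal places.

Row totals: 86, 145, 140. Column totals: 203, 168. Grand total N = 371.
Expected counts (row total × column total / N):
  Electronics, Downtown: 86×203/371 = 47.0566
  Electronics, Suburban: 86×168/371 = 38.9434
  Clothing, Downtown: 145×203/371 = 79.3396
  Clothing, Suburban: 145×168/371 = 65.6604
  Grocery, Downtown: 140×203/371 = 76.6038
  Grocery, Suburban: 140×168/371 = 63.3962
Contributions (O − E)²/E:
  (49 − 47.0566)²/47.0566 = 0.0803
  (37 − 38.9434)²/38.9434 = 0.0970
  (64 − 79.3396)²/79.3396 = 2.9658
  (81 − 65.6604)²/65.6604 = 3.5836
  (90 − 76.6038)²/76.6038 = 2.3427
  (50 − 63.3962)²/63.3962 = 2.8307
χ² = 0.0803 + 0.0970 + 2.9658 + 3.5836 + 2.3427 + 2.8307 = 11.900

11.900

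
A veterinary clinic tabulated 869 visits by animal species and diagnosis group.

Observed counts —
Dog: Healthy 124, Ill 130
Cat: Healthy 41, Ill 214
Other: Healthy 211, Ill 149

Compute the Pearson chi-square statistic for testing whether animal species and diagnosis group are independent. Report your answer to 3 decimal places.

114.511

Row totals: 254, 255, 360. Column totals: 376, 493. Grand total N = 869.
Expected counts (row total × column total / N):
  Dog, Healthy: 254×376/869 = 109.9010
  Dog, Ill: 254×493/869 = 144.0990
  Cat, Healthy: 255×376/869 = 110.3337
  Cat, Ill: 255×493/869 = 144.6663
  Other, Healthy: 360×376/869 = 155.7652
  Other, Ill: 360×493/869 = 204.2348
Contributions (O − E)²/E:
  (124 − 109.9010)²/109.9010 = 1.8087
  (130 − 144.0990)²/144.0990 = 1.3795
  (41 − 110.3337)²/110.3337 = 43.5693
  (214 − 144.6663)²/144.6663 = 33.2293
  (211 − 155.7652)²/155.7652 = 19.5864
  (149 − 204.2348)²/204.2348 = 14.9381
χ² = 1.8087 + 1.3795 + 43.5693 + 33.2293 + 19.5864 + 14.9381 = 114.511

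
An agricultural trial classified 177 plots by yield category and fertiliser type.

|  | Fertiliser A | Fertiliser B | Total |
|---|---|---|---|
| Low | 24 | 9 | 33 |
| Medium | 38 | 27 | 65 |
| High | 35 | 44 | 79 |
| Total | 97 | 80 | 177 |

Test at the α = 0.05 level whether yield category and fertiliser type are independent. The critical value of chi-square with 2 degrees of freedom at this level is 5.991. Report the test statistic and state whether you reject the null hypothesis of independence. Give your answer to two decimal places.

8.15; reject H₀

Grand total N = 177.
Expected counts (row total × column total / N):
  Low, Fertiliser A: 33×97/177 = 18.085
  Low, Fertiliser B: 33×80/177 = 14.915
  Medium, Fertiliser A: 65×97/177 = 35.621
  Medium, Fertiliser B: 65×80/177 = 29.379
  High, Fertiliser A: 79×97/177 = 43.294
  High, Fertiliser B: 79×80/177 = 35.706
Contributions (O − E)²/E:
  (24 − 18.085)²/18.085 = 1.9346
  (9 − 14.915)²/14.915 = 2.3458
  (38 − 35.621)²/35.621 = 0.1589
  (27 − 29.379)²/29.379 = 0.1926
  (35 − 43.294)²/43.294 = 1.5889
  (44 − 35.706)²/35.706 = 1.9266
χ² = 1.9346 + 2.3458 + 0.1589 + 0.1926 + 1.5889 + 1.9266 = 8.15
df = (3−1)(2−1) = 2. Since 8.15 > 5.991, reject the null hypothesis of independence at α = 0.05.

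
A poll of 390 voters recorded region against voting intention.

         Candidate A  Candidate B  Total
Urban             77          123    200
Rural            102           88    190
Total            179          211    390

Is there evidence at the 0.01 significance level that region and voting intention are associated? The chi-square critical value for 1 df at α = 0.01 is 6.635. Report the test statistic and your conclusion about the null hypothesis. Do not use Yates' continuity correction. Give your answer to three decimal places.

9.047; reject H₀

Grand total N = 390.
Expected counts (row total × column total / N):
  Urban, Candidate A: 200×179/390 = 91.7949
  Urban, Candidate B: 200×211/390 = 108.2051
  Rural, Candidate A: 190×179/390 = 87.2051
  Rural, Candidate B: 190×211/390 = 102.7949
Contributions (O − E)²/E:
  (77 − 91.7949)²/91.7949 = 2.3845
  (123 − 108.2051)²/108.2051 = 2.0229
  (102 − 87.2051)²/87.2051 = 2.5100
  (88 − 102.7949)²/102.7949 = 2.1294
χ² = 2.3845 + 2.0229 + 2.5100 + 2.1294 = 9.047
df = (2−1)(2−1) = 1. Since 9.047 > 6.635, reject the null hypothesis of independence at α = 0.01.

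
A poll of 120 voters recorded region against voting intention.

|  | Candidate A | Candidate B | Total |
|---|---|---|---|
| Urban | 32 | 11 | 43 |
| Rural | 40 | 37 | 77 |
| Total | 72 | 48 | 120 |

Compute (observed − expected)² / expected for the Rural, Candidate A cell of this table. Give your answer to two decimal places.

0.83

Row total (Rural) = 77; column total (Candidate A) = 72; N = 120.
Expected count E = 77 × 72 / 120 = 46.200.
Contribution = (O − E)²/E = (40 − 46.200)² / 46.200 = 0.83.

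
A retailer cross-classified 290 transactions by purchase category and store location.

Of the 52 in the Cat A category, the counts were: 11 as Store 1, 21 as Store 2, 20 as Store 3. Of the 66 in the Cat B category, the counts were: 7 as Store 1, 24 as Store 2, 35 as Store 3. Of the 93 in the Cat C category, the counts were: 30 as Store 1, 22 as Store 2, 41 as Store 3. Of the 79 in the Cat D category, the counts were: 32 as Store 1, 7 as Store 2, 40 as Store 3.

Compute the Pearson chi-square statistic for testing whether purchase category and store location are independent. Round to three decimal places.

31.167

Row totals: 52, 66, 93, 79. Column totals: 80, 74, 136. Grand total N = 290.
Expected counts (row total × column total / N):
  Cat A, Store 1: 52×80/290 = 14.3448
  Cat A, Store 2: 52×74/290 = 13.2690
  Cat A, Store 3: 52×136/290 = 24.3862
  Cat B, Store 1: 66×80/290 = 18.2069
  Cat B, Store 2: 66×74/290 = 16.8414
  Cat B, Store 3: 66×136/290 = 30.9517
  Cat C, Store 1: 93×80/290 = 25.6552
  Cat C, Store 2: 93×74/290 = 23.7310
  Cat C, Store 3: 93×136/290 = 43.6138
  Cat D, Store 1: 79×80/290 = 21.7931
  Cat D, Store 2: 79×74/290 = 20.1586
  Cat D, Store 3: 79×136/290 = 37.0483
Contributions (O − E)²/E:
  (11 − 14.3448)²/14.3448 = 0.7799
  (21 − 13.2690)²/13.2690 = 4.5044
  (20 − 24.3862)²/24.3862 = 0.7889
  (7 − 18.2069)²/18.2069 = 6.8982
  (24 − 16.8414)²/16.8414 = 3.0428
  (35 − 30.9517)²/30.9517 = 0.5295
  (30 − 25.6552)²/25.6552 = 0.7358
  (22 − 23.7310)²/23.7310 = 0.1263
  (41 − 43.6138)²/43.6138 = 0.1566
  (32 − 21.7931)²/21.7931 = 4.7804
  (7 − 20.1586)²/20.1586 = 8.5893
  (40 − 37.0483)²/37.0483 = 0.2352
χ² = 0.7799 + 4.5044 + 0.7889 + 6.8982 + 3.0428 + 0.5295 + 0.7358 + 0.1263 + 0.1566 + 4.7804 + 8.5893 + 0.2352 = 31.167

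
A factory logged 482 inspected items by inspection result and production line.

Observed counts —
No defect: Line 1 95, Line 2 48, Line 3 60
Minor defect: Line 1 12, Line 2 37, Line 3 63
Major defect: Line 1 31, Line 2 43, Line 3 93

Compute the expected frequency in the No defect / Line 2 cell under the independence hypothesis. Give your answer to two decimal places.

Row total (No defect) = 203; column total (Line 2) = 128; grand total N = 482.
Expected count = (row total × column total) / N = 203 × 128 / 482 = 53.91.

53.91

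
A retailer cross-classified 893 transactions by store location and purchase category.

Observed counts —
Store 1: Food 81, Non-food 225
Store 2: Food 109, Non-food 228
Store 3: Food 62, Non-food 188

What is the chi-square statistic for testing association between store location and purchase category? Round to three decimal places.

4.736

Row totals: 306, 337, 250. Column totals: 252, 641. Grand total N = 893.
Expected counts (row total × column total / N):
  Store 1, Food: 306×252/893 = 86.3516
  Store 1, Non-food: 306×641/893 = 219.6484
  Store 2, Food: 337×252/893 = 95.0997
  Store 2, Non-food: 337×641/893 = 241.9003
  Store 3, Food: 250×252/893 = 70.5487
  Store 3, Non-food: 250×641/893 = 179.4513
Contributions (O − E)²/E:
  (81 − 86.3516)²/86.3516 = 0.3317
  (225 − 219.6484)²/219.6484 = 0.1304
  (109 − 95.0997)²/95.0997 = 2.0317
  (228 − 241.9003)²/241.9003 = 0.7988
  (62 − 70.5487)²/70.5487 = 1.0359
  (188 − 179.4513)²/179.4513 = 0.4072
χ² = 0.3317 + 0.1304 + 2.0317 + 0.7988 + 1.0359 + 0.4072 = 4.736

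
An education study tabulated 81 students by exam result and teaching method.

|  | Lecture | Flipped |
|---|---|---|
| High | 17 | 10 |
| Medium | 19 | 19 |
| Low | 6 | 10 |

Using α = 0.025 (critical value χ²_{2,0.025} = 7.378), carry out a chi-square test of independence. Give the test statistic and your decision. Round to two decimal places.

Row totals: 27, 38, 16. Column totals: 42, 39. Grand total N = 81.
Expected counts (row total × column total / N):
  High, Lecture: 27×42/81 = 14.000
  High, Flipped: 27×39/81 = 13.000
  Medium, Lecture: 38×42/81 = 19.704
  Medium, Flipped: 38×39/81 = 18.296
  Low, Lecture: 16×42/81 = 8.296
  Low, Flipped: 16×39/81 = 7.704
Contributions (O − E)²/E:
  (17 − 14.000)²/14.000 = 0.6429
  (10 − 13.000)²/13.000 = 0.6923
  (19 − 19.704)²/19.704 = 0.0252
  (19 − 18.296)²/18.296 = 0.0271
  (6 − 8.296)²/8.296 = 0.6354
  (10 − 7.704)²/7.704 = 0.6843
χ² = 0.6429 + 0.6923 + 0.0252 + 0.0271 + 0.6354 + 0.6843 = 2.71
df = (3−1)(2−1) = 2. Since 2.71 < 7.378, fail to reject the null hypothesis of independence at α = 0.025.

2.71; fail to reject H₀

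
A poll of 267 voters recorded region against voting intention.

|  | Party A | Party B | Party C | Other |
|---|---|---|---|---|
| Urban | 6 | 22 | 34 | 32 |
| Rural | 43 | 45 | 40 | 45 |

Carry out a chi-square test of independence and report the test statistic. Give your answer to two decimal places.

16.59

Row totals: 94, 173. Column totals: 49, 67, 74, 77. Grand total N = 267.
Expected counts (row total × column total / N):
  Urban, Party A: 94×49/267 = 17.251
  Urban, Party B: 94×67/267 = 23.588
  Urban, Party C: 94×74/267 = 26.052
  Urban, Other: 94×77/267 = 27.109
  Rural, Party A: 173×49/267 = 31.749
  Rural, Party B: 173×67/267 = 43.412
  Rural, Party C: 173×74/267 = 47.948
  Rural, Other: 173×77/267 = 49.891
Contributions (O − E)²/E:
  (6 − 17.251)²/17.251 = 7.3378
  (22 − 23.588)²/23.588 = 0.1069
  (34 − 26.052)²/26.052 = 2.4248
  (32 − 27.109)²/27.109 = 0.8824
  (43 − 31.749)²/31.749 = 3.9871
  (45 − 43.412)²/43.412 = 0.0581
  (40 − 47.948)²/47.948 = 1.3175
  (45 − 49.891)²/49.891 = 0.4795
χ² = 7.3378 + 0.1069 + 2.4248 + 0.8824 + 3.9871 + 0.0581 + 1.3175 + 0.4795 = 16.59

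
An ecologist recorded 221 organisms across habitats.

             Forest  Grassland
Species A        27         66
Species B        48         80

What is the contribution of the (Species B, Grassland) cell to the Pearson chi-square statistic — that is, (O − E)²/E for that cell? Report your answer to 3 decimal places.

0.246

Row total (Species B) = 128; column total (Grassland) = 146; N = 221.
Expected count E = 128 × 146 / 221 = 84.5611.
Contribution = (O − E)²/E = (80 − 84.5611)² / 84.5611 = 0.246.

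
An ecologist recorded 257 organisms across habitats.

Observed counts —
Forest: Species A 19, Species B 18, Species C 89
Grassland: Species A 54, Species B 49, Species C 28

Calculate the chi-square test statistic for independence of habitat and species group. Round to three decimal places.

Row totals: 126, 131. Column totals: 73, 67, 117. Grand total N = 257.
Expected counts (row total × column total / N):
  Forest, Species A: 126×73/257 = 35.7899
  Forest, Species B: 126×67/257 = 32.8482
  Forest, Species C: 126×117/257 = 57.3619
  Grassland, Species A: 131×73/257 = 37.2101
  Grassland, Species B: 131×67/257 = 34.1518
  Grassland, Species C: 131×117/257 = 59.6381
Contributions (O − E)²/E:
  (19 − 35.7899)²/35.7899 = 7.8765
  (18 − 32.8482)²/32.8482 = 6.7118
  (89 − 57.3619)²/57.3619 = 17.4501
  (54 − 37.2101)²/37.2101 = 7.5759
  (49 − 34.1518)²/34.1518 = 6.4556
  (28 − 59.6381)²/59.6381 = 16.7841
χ² = 7.8765 + 6.7118 + 17.4501 + 7.5759 + 6.4556 + 16.7841 = 62.854

62.854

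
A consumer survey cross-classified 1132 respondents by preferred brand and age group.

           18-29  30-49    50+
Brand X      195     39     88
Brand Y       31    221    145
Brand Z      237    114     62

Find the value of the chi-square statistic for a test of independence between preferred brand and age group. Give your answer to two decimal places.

308.28

Row totals: 322, 397, 413. Column totals: 463, 374, 295. Grand total N = 1132.
Expected counts (row total × column total / N):
  Brand X, 18-29: 322×463/1132 = 131.7014
  Brand X, 30-49: 322×374/1132 = 106.3852
  Brand X, 50+: 322×295/1132 = 83.9134
  Brand Y, 18-29: 397×463/1132 = 162.3772
  Brand Y, 30-49: 397×374/1132 = 131.1643
  Brand Y, 50+: 397×295/1132 = 103.4585
  Brand Z, 18-29: 413×463/1132 = 168.9214
  Brand Z, 30-49: 413×374/1132 = 136.4505
  Brand Z, 50+: 413×295/1132 = 107.6281
Contributions (O − E)²/E:
  (195 − 131.7014)²/131.7014 = 30.4227
  (39 − 106.3852)²/106.3852 = 42.6823
  (88 − 83.9134)²/83.9134 = 0.1990
  (31 − 162.3772)²/162.3772 = 106.2955
  (221 − 131.1643)²/131.1643 = 61.5293
  (145 − 103.4585)²/103.4585 = 16.6801
  (237 − 168.9214)²/168.9214 = 27.4370
  (114 − 136.4505)²/136.4505 = 3.6938
  (62 − 107.6281)²/107.6281 = 19.3437
χ² = 30.4227 + 42.6823 + 0.1990 + 106.2955 + 61.5293 + 16.6801 + 27.4370 + 3.6938 + 19.3437 = 308.28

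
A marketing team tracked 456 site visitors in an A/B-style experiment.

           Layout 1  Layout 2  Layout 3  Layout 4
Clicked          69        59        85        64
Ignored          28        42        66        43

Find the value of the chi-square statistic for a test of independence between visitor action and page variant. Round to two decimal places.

5.92

Row totals: 277, 179. Column totals: 97, 101, 151, 107. Grand total N = 456.
Expected counts (row total × column total / N):
  Clicked, Layout 1: 277×97/456 = 58.923
  Clicked, Layout 2: 277×101/456 = 61.353
  Clicked, Layout 3: 277×151/456 = 91.726
  Clicked, Layout 4: 277×107/456 = 64.998
  Ignored, Layout 1: 179×97/456 = 38.077
  Ignored, Layout 2: 179×101/456 = 39.647
  Ignored, Layout 3: 179×151/456 = 59.274
  Ignored, Layout 4: 179×107/456 = 42.002
Contributions (O − E)²/E:
  (69 − 58.923)²/58.923 = 1.7234
  (59 − 61.353)²/61.353 = 0.0902
  (85 − 91.726)²/91.726 = 0.4932
  (64 − 64.998)²/64.998 = 0.0153
  (28 − 38.077)²/38.077 = 2.6669
  (42 − 39.647)²/39.647 = 0.1396
  (66 − 59.274)²/59.274 = 0.7632
  (43 − 42.002)²/42.002 = 0.0237
χ² = 1.7234 + 0.0902 + 0.4932 + 0.0153 + 2.6669 + 0.1396 + 0.7632 + 0.0237 = 5.92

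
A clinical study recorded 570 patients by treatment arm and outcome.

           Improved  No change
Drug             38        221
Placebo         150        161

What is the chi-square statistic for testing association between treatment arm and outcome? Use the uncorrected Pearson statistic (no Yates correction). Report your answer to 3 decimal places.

72.003

Row totals: 259, 311. Column totals: 188, 382. Grand total N = 570.
Expected counts (row total × column total / N):
  Drug, Improved: 259×188/570 = 85.4246
  Drug, No change: 259×382/570 = 173.5754
  Placebo, Improved: 311×188/570 = 102.5754
  Placebo, No change: 311×382/570 = 208.4246
Contributions (O − E)²/E:
  (38 − 85.4246)²/85.4246 = 26.3284
  (221 − 173.5754)²/173.5754 = 12.9574
  (150 − 102.5754)²/102.5754 = 21.9262
  (161 − 208.4246)²/208.4246 = 10.7909
χ² = 26.3284 + 12.9574 + 21.9262 + 10.7909 = 72.003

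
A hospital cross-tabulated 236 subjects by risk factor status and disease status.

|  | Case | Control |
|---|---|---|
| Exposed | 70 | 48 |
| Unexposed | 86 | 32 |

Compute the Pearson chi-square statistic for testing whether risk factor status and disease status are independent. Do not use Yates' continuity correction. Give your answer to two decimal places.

Row totals: 118, 118. Column totals: 156, 80. Grand total N = 236.
Expected counts (row total × column total / N):
  Exposed, Case: 118×156/236 = 78.000
  Exposed, Control: 118×80/236 = 40.000
  Unexposed, Case: 118×156/236 = 78.000
  Unexposed, Control: 118×80/236 = 40.000
Contributions (O − E)²/E:
  (70 − 78.000)²/78.000 = 0.8205
  (48 − 40.000)²/40.000 = 1.6000
  (86 − 78.000)²/78.000 = 0.8205
  (32 − 40.000)²/40.000 = 1.6000
χ² = 0.8205 + 1.6000 + 0.8205 + 1.6000 = 4.84

4.84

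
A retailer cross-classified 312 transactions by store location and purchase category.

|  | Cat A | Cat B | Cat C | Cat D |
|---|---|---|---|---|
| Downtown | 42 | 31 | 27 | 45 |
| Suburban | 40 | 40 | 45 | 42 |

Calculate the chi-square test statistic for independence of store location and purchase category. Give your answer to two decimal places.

4.26

Row totals: 145, 167. Column totals: 82, 71, 72, 87. Grand total N = 312.
Expected counts (row total × column total / N):
  Downtown, Cat A: 145×82/312 = 38.109
  Downtown, Cat B: 145×71/312 = 32.997
  Downtown, Cat C: 145×72/312 = 33.462
  Downtown, Cat D: 145×87/312 = 40.433
  Suburban, Cat A: 167×82/312 = 43.891
  Suburban, Cat B: 167×71/312 = 38.003
  Suburban, Cat C: 167×72/312 = 38.538
  Suburban, Cat D: 167×87/312 = 46.567
Contributions (O − E)²/E:
  (42 − 38.109)²/38.109 = 0.3973
  (31 − 32.997)²/32.997 = 0.1209
  (27 − 33.462)²/33.462 = 1.2479
  (45 − 40.433)²/40.433 = 0.5159
  (40 − 43.891)²/43.891 = 0.3449
  (40 − 38.003)²/38.003 = 0.1049
  (45 − 38.538)²/38.538 = 1.0835
  (42 − 46.567)²/46.567 = 0.4479
χ² = 0.3973 + 0.1209 + 1.2479 + 0.5159 + 0.3449 + 0.1049 + 1.0835 + 0.4479 = 4.26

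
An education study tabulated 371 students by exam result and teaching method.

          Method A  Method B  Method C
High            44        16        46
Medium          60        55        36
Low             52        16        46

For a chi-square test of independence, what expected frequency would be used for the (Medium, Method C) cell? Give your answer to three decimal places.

Row total (Medium) = 151; column total (Method C) = 128; grand total N = 371.
Expected count = (row total × column total) / N = 151 × 128 / 371 = 52.097.

52.097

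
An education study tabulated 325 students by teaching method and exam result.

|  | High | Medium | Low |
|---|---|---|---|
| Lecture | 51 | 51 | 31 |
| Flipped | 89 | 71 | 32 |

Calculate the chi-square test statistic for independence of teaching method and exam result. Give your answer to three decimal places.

2.997

Row totals: 133, 192. Column totals: 140, 122, 63. Grand total N = 325.
Expected counts (row total × column total / N):
  Lecture, High: 133×140/325 = 57.2923
  Lecture, Medium: 133×122/325 = 49.9262
  Lecture, Low: 133×63/325 = 25.7815
  Flipped, High: 192×140/325 = 82.7077
  Flipped, Medium: 192×122/325 = 72.0738
  Flipped, Low: 192×63/325 = 37.2185
Contributions (O − E)²/E:
  (51 − 57.2923)²/57.2923 = 0.6911
  (51 − 49.9262)²/49.9262 = 0.0231
  (31 − 25.7815)²/25.7815 = 1.0563
  (89 − 82.7077)²/82.7077 = 0.4787
  (71 − 72.0738)²/72.0738 = 0.0160
  (32 − 37.2185)²/37.2185 = 0.7317
χ² = 0.6911 + 0.0231 + 1.0563 + 0.4787 + 0.0160 + 0.7317 = 2.997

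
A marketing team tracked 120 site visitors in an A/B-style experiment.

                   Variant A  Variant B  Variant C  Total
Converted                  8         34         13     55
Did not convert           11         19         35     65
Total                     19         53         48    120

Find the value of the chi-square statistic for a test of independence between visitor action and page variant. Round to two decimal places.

Grand total N = 120.
Expected counts (row total × column total / N):
  Converted, Variant A: 55×19/120 = 8.708
  Converted, Variant B: 55×53/120 = 24.292
  Converted, Variant C: 55×48/120 = 22.000
  Did not convert, Variant A: 65×19/120 = 10.292
  Did not convert, Variant B: 65×53/120 = 28.708
  Did not convert, Variant C: 65×48/120 = 26.000
Contributions (O − E)²/E:
  (8 − 8.708)²/8.708 = 0.0576
  (34 − 24.292)²/24.292 = 3.8797
  (13 − 22.000)²/22.000 = 3.6818
  (11 − 10.292)²/10.292 = 0.0487
  (19 − 28.708)²/28.708 = 3.2829
  (35 − 26.000)²/26.000 = 3.1154
χ² = 0.0576 + 3.8797 + 3.6818 + 0.0487 + 3.2829 + 3.1154 = 14.07

14.07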